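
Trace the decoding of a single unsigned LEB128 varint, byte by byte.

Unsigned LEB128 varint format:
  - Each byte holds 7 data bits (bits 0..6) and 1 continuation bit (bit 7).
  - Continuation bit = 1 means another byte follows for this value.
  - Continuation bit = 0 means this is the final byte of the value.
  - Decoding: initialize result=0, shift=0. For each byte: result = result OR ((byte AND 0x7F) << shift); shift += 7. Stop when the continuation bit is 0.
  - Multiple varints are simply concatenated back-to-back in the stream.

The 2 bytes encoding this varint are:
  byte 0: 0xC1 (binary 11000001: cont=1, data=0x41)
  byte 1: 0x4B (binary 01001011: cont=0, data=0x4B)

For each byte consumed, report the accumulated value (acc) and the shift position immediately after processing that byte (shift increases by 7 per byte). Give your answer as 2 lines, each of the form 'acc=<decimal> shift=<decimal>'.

Answer: acc=65 shift=7
acc=9665 shift=14

Derivation:
byte 0=0xC1: payload=0x41=65, contrib = 65<<0 = 65; acc -> 65, shift -> 7
byte 1=0x4B: payload=0x4B=75, contrib = 75<<7 = 9600; acc -> 9665, shift -> 14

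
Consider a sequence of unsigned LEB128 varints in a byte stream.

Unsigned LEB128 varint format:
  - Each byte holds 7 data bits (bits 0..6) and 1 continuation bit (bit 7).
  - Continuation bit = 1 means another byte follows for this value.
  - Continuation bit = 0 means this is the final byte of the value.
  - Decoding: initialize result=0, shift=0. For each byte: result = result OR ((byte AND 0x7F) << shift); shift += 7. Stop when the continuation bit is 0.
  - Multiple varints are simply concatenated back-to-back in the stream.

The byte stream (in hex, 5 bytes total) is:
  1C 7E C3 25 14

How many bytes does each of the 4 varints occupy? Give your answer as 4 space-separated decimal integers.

  byte[0]=0x1C cont=0 payload=0x1C=28: acc |= 28<<0 -> acc=28 shift=7 [end]
Varint 1: bytes[0:1] = 1C -> value 28 (1 byte(s))
  byte[1]=0x7E cont=0 payload=0x7E=126: acc |= 126<<0 -> acc=126 shift=7 [end]
Varint 2: bytes[1:2] = 7E -> value 126 (1 byte(s))
  byte[2]=0xC3 cont=1 payload=0x43=67: acc |= 67<<0 -> acc=67 shift=7
  byte[3]=0x25 cont=0 payload=0x25=37: acc |= 37<<7 -> acc=4803 shift=14 [end]
Varint 3: bytes[2:4] = C3 25 -> value 4803 (2 byte(s))
  byte[4]=0x14 cont=0 payload=0x14=20: acc |= 20<<0 -> acc=20 shift=7 [end]
Varint 4: bytes[4:5] = 14 -> value 20 (1 byte(s))

Answer: 1 1 2 1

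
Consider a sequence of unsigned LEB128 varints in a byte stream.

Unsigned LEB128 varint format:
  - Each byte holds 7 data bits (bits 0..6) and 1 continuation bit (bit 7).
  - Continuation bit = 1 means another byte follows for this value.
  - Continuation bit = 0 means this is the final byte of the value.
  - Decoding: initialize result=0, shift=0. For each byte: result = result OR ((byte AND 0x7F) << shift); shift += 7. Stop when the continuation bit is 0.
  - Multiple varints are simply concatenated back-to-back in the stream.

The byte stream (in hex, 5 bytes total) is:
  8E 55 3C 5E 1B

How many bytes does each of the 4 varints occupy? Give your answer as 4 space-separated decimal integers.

  byte[0]=0x8E cont=1 payload=0x0E=14: acc |= 14<<0 -> acc=14 shift=7
  byte[1]=0x55 cont=0 payload=0x55=85: acc |= 85<<7 -> acc=10894 shift=14 [end]
Varint 1: bytes[0:2] = 8E 55 -> value 10894 (2 byte(s))
  byte[2]=0x3C cont=0 payload=0x3C=60: acc |= 60<<0 -> acc=60 shift=7 [end]
Varint 2: bytes[2:3] = 3C -> value 60 (1 byte(s))
  byte[3]=0x5E cont=0 payload=0x5E=94: acc |= 94<<0 -> acc=94 shift=7 [end]
Varint 3: bytes[3:4] = 5E -> value 94 (1 byte(s))
  byte[4]=0x1B cont=0 payload=0x1B=27: acc |= 27<<0 -> acc=27 shift=7 [end]
Varint 4: bytes[4:5] = 1B -> value 27 (1 byte(s))

Answer: 2 1 1 1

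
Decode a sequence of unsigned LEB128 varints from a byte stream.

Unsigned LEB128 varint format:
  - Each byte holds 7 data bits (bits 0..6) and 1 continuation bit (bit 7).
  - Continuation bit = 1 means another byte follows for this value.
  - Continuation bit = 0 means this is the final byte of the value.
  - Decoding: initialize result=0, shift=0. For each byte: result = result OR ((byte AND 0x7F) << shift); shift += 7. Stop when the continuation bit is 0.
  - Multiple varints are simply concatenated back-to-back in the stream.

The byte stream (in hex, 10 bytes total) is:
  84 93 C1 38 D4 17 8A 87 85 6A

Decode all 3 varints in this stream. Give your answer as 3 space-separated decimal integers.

  byte[0]=0x84 cont=1 payload=0x04=4: acc |= 4<<0 -> acc=4 shift=7
  byte[1]=0x93 cont=1 payload=0x13=19: acc |= 19<<7 -> acc=2436 shift=14
  byte[2]=0xC1 cont=1 payload=0x41=65: acc |= 65<<14 -> acc=1067396 shift=21
  byte[3]=0x38 cont=0 payload=0x38=56: acc |= 56<<21 -> acc=118507908 shift=28 [end]
Varint 1: bytes[0:4] = 84 93 C1 38 -> value 118507908 (4 byte(s))
  byte[4]=0xD4 cont=1 payload=0x54=84: acc |= 84<<0 -> acc=84 shift=7
  byte[5]=0x17 cont=0 payload=0x17=23: acc |= 23<<7 -> acc=3028 shift=14 [end]
Varint 2: bytes[4:6] = D4 17 -> value 3028 (2 byte(s))
  byte[6]=0x8A cont=1 payload=0x0A=10: acc |= 10<<0 -> acc=10 shift=7
  byte[7]=0x87 cont=1 payload=0x07=7: acc |= 7<<7 -> acc=906 shift=14
  byte[8]=0x85 cont=1 payload=0x05=5: acc |= 5<<14 -> acc=82826 shift=21
  byte[9]=0x6A cont=0 payload=0x6A=106: acc |= 106<<21 -> acc=222380938 shift=28 [end]
Varint 3: bytes[6:10] = 8A 87 85 6A -> value 222380938 (4 byte(s))

Answer: 118507908 3028 222380938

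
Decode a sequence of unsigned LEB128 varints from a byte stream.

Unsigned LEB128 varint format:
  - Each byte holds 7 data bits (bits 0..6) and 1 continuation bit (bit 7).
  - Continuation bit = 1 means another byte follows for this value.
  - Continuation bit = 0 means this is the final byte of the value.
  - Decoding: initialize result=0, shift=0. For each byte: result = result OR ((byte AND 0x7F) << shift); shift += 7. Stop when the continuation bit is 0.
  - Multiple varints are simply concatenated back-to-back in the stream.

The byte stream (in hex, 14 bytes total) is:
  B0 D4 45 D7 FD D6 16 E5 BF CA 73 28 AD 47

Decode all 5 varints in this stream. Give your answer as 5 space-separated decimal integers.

Answer: 1141296 47562455 242393061 40 9133

Derivation:
  byte[0]=0xB0 cont=1 payload=0x30=48: acc |= 48<<0 -> acc=48 shift=7
  byte[1]=0xD4 cont=1 payload=0x54=84: acc |= 84<<7 -> acc=10800 shift=14
  byte[2]=0x45 cont=0 payload=0x45=69: acc |= 69<<14 -> acc=1141296 shift=21 [end]
Varint 1: bytes[0:3] = B0 D4 45 -> value 1141296 (3 byte(s))
  byte[3]=0xD7 cont=1 payload=0x57=87: acc |= 87<<0 -> acc=87 shift=7
  byte[4]=0xFD cont=1 payload=0x7D=125: acc |= 125<<7 -> acc=16087 shift=14
  byte[5]=0xD6 cont=1 payload=0x56=86: acc |= 86<<14 -> acc=1425111 shift=21
  byte[6]=0x16 cont=0 payload=0x16=22: acc |= 22<<21 -> acc=47562455 shift=28 [end]
Varint 2: bytes[3:7] = D7 FD D6 16 -> value 47562455 (4 byte(s))
  byte[7]=0xE5 cont=1 payload=0x65=101: acc |= 101<<0 -> acc=101 shift=7
  byte[8]=0xBF cont=1 payload=0x3F=63: acc |= 63<<7 -> acc=8165 shift=14
  byte[9]=0xCA cont=1 payload=0x4A=74: acc |= 74<<14 -> acc=1220581 shift=21
  byte[10]=0x73 cont=0 payload=0x73=115: acc |= 115<<21 -> acc=242393061 shift=28 [end]
Varint 3: bytes[7:11] = E5 BF CA 73 -> value 242393061 (4 byte(s))
  byte[11]=0x28 cont=0 payload=0x28=40: acc |= 40<<0 -> acc=40 shift=7 [end]
Varint 4: bytes[11:12] = 28 -> value 40 (1 byte(s))
  byte[12]=0xAD cont=1 payload=0x2D=45: acc |= 45<<0 -> acc=45 shift=7
  byte[13]=0x47 cont=0 payload=0x47=71: acc |= 71<<7 -> acc=9133 shift=14 [end]
Varint 5: bytes[12:14] = AD 47 -> value 9133 (2 byte(s))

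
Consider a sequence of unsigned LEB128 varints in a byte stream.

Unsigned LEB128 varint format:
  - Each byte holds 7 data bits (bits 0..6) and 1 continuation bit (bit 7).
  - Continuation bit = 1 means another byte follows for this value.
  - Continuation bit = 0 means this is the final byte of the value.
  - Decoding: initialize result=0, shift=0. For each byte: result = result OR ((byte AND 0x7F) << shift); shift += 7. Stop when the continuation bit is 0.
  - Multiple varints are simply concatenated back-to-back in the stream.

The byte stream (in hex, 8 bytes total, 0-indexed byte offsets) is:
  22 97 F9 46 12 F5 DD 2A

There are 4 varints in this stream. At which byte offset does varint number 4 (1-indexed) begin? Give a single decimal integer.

Answer: 5

Derivation:
  byte[0]=0x22 cont=0 payload=0x22=34: acc |= 34<<0 -> acc=34 shift=7 [end]
Varint 1: bytes[0:1] = 22 -> value 34 (1 byte(s))
  byte[1]=0x97 cont=1 payload=0x17=23: acc |= 23<<0 -> acc=23 shift=7
  byte[2]=0xF9 cont=1 payload=0x79=121: acc |= 121<<7 -> acc=15511 shift=14
  byte[3]=0x46 cont=0 payload=0x46=70: acc |= 70<<14 -> acc=1162391 shift=21 [end]
Varint 2: bytes[1:4] = 97 F9 46 -> value 1162391 (3 byte(s))
  byte[4]=0x12 cont=0 payload=0x12=18: acc |= 18<<0 -> acc=18 shift=7 [end]
Varint 3: bytes[4:5] = 12 -> value 18 (1 byte(s))
  byte[5]=0xF5 cont=1 payload=0x75=117: acc |= 117<<0 -> acc=117 shift=7
  byte[6]=0xDD cont=1 payload=0x5D=93: acc |= 93<<7 -> acc=12021 shift=14
  byte[7]=0x2A cont=0 payload=0x2A=42: acc |= 42<<14 -> acc=700149 shift=21 [end]
Varint 4: bytes[5:8] = F5 DD 2A -> value 700149 (3 byte(s))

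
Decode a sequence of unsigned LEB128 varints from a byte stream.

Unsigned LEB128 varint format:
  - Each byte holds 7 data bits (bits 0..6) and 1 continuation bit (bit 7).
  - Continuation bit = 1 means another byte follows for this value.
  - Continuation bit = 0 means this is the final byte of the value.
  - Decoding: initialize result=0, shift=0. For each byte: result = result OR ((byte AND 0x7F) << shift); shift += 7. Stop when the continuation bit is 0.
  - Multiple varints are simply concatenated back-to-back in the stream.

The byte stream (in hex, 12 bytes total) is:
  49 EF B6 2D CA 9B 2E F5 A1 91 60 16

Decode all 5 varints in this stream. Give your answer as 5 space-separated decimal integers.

Answer: 73 744303 757194 201609461 22

Derivation:
  byte[0]=0x49 cont=0 payload=0x49=73: acc |= 73<<0 -> acc=73 shift=7 [end]
Varint 1: bytes[0:1] = 49 -> value 73 (1 byte(s))
  byte[1]=0xEF cont=1 payload=0x6F=111: acc |= 111<<0 -> acc=111 shift=7
  byte[2]=0xB6 cont=1 payload=0x36=54: acc |= 54<<7 -> acc=7023 shift=14
  byte[3]=0x2D cont=0 payload=0x2D=45: acc |= 45<<14 -> acc=744303 shift=21 [end]
Varint 2: bytes[1:4] = EF B6 2D -> value 744303 (3 byte(s))
  byte[4]=0xCA cont=1 payload=0x4A=74: acc |= 74<<0 -> acc=74 shift=7
  byte[5]=0x9B cont=1 payload=0x1B=27: acc |= 27<<7 -> acc=3530 shift=14
  byte[6]=0x2E cont=0 payload=0x2E=46: acc |= 46<<14 -> acc=757194 shift=21 [end]
Varint 3: bytes[4:7] = CA 9B 2E -> value 757194 (3 byte(s))
  byte[7]=0xF5 cont=1 payload=0x75=117: acc |= 117<<0 -> acc=117 shift=7
  byte[8]=0xA1 cont=1 payload=0x21=33: acc |= 33<<7 -> acc=4341 shift=14
  byte[9]=0x91 cont=1 payload=0x11=17: acc |= 17<<14 -> acc=282869 shift=21
  byte[10]=0x60 cont=0 payload=0x60=96: acc |= 96<<21 -> acc=201609461 shift=28 [end]
Varint 4: bytes[7:11] = F5 A1 91 60 -> value 201609461 (4 byte(s))
  byte[11]=0x16 cont=0 payload=0x16=22: acc |= 22<<0 -> acc=22 shift=7 [end]
Varint 5: bytes[11:12] = 16 -> value 22 (1 byte(s))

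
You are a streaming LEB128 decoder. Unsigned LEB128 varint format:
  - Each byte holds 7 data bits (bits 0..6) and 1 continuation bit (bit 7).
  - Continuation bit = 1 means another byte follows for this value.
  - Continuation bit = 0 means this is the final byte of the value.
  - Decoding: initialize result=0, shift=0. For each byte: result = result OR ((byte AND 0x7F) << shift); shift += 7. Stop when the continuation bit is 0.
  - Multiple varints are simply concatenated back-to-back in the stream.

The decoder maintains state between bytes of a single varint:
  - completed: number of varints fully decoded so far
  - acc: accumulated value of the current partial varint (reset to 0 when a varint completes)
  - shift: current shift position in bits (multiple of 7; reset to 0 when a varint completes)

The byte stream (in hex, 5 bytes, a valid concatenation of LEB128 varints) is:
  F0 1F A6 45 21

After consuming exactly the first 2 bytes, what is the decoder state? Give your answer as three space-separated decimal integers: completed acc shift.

byte[0]=0xF0 cont=1 payload=0x70: acc |= 112<<0 -> completed=0 acc=112 shift=7
byte[1]=0x1F cont=0 payload=0x1F: varint #1 complete (value=4080); reset -> completed=1 acc=0 shift=0

Answer: 1 0 0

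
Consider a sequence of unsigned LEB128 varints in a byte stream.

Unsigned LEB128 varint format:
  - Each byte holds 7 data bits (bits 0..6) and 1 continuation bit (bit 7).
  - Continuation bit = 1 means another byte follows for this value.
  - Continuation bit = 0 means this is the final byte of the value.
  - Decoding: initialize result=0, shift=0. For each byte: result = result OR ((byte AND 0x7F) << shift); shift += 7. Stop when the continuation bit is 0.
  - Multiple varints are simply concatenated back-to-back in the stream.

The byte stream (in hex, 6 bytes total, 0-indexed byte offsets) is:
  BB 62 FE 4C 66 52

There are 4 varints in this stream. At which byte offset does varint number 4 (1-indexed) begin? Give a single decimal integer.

  byte[0]=0xBB cont=1 payload=0x3B=59: acc |= 59<<0 -> acc=59 shift=7
  byte[1]=0x62 cont=0 payload=0x62=98: acc |= 98<<7 -> acc=12603 shift=14 [end]
Varint 1: bytes[0:2] = BB 62 -> value 12603 (2 byte(s))
  byte[2]=0xFE cont=1 payload=0x7E=126: acc |= 126<<0 -> acc=126 shift=7
  byte[3]=0x4C cont=0 payload=0x4C=76: acc |= 76<<7 -> acc=9854 shift=14 [end]
Varint 2: bytes[2:4] = FE 4C -> value 9854 (2 byte(s))
  byte[4]=0x66 cont=0 payload=0x66=102: acc |= 102<<0 -> acc=102 shift=7 [end]
Varint 3: bytes[4:5] = 66 -> value 102 (1 byte(s))
  byte[5]=0x52 cont=0 payload=0x52=82: acc |= 82<<0 -> acc=82 shift=7 [end]
Varint 4: bytes[5:6] = 52 -> value 82 (1 byte(s))

Answer: 5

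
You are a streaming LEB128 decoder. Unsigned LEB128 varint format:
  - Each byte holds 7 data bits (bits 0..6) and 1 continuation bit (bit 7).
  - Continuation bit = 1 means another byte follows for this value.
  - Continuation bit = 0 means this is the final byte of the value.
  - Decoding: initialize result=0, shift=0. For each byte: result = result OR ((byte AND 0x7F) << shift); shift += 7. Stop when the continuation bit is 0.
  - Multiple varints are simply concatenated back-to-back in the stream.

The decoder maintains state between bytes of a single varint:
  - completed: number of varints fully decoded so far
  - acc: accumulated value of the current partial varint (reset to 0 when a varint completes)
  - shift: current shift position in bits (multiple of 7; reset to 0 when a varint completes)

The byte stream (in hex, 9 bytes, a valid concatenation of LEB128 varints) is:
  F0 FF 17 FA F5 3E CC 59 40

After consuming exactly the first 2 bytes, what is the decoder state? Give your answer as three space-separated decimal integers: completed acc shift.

byte[0]=0xF0 cont=1 payload=0x70: acc |= 112<<0 -> completed=0 acc=112 shift=7
byte[1]=0xFF cont=1 payload=0x7F: acc |= 127<<7 -> completed=0 acc=16368 shift=14

Answer: 0 16368 14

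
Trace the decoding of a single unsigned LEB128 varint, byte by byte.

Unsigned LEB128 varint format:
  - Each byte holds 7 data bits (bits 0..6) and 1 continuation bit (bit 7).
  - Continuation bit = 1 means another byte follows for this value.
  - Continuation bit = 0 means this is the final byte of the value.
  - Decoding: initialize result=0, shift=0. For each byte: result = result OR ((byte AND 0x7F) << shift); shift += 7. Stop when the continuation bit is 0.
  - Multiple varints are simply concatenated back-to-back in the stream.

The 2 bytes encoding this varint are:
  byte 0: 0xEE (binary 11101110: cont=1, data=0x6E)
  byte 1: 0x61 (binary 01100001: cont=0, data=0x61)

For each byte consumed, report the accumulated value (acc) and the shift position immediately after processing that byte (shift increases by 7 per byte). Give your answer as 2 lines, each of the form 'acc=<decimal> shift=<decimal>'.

Answer: acc=110 shift=7
acc=12526 shift=14

Derivation:
byte 0=0xEE: payload=0x6E=110, contrib = 110<<0 = 110; acc -> 110, shift -> 7
byte 1=0x61: payload=0x61=97, contrib = 97<<7 = 12416; acc -> 12526, shift -> 14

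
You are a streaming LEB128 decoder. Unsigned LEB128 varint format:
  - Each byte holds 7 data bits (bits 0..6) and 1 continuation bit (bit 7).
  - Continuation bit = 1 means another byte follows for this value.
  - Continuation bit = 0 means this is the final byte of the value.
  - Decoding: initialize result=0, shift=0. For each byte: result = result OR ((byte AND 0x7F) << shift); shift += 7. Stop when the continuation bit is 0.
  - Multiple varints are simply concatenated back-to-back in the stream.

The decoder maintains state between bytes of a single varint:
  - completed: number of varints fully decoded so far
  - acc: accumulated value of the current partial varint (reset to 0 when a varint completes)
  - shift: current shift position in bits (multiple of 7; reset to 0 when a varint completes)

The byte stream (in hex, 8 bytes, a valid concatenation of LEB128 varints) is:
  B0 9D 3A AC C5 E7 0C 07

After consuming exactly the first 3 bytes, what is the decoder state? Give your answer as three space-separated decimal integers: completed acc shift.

Answer: 1 0 0

Derivation:
byte[0]=0xB0 cont=1 payload=0x30: acc |= 48<<0 -> completed=0 acc=48 shift=7
byte[1]=0x9D cont=1 payload=0x1D: acc |= 29<<7 -> completed=0 acc=3760 shift=14
byte[2]=0x3A cont=0 payload=0x3A: varint #1 complete (value=954032); reset -> completed=1 acc=0 shift=0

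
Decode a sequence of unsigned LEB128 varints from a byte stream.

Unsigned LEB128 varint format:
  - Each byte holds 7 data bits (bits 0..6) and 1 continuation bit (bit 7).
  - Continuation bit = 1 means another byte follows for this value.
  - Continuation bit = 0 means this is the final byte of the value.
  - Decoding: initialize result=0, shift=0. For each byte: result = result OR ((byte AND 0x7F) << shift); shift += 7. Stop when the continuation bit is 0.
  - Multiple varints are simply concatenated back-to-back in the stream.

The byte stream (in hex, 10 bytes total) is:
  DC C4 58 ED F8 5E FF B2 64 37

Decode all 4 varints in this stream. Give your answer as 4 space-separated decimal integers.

Answer: 1450588 1555565 1644927 55

Derivation:
  byte[0]=0xDC cont=1 payload=0x5C=92: acc |= 92<<0 -> acc=92 shift=7
  byte[1]=0xC4 cont=1 payload=0x44=68: acc |= 68<<7 -> acc=8796 shift=14
  byte[2]=0x58 cont=0 payload=0x58=88: acc |= 88<<14 -> acc=1450588 shift=21 [end]
Varint 1: bytes[0:3] = DC C4 58 -> value 1450588 (3 byte(s))
  byte[3]=0xED cont=1 payload=0x6D=109: acc |= 109<<0 -> acc=109 shift=7
  byte[4]=0xF8 cont=1 payload=0x78=120: acc |= 120<<7 -> acc=15469 shift=14
  byte[5]=0x5E cont=0 payload=0x5E=94: acc |= 94<<14 -> acc=1555565 shift=21 [end]
Varint 2: bytes[3:6] = ED F8 5E -> value 1555565 (3 byte(s))
  byte[6]=0xFF cont=1 payload=0x7F=127: acc |= 127<<0 -> acc=127 shift=7
  byte[7]=0xB2 cont=1 payload=0x32=50: acc |= 50<<7 -> acc=6527 shift=14
  byte[8]=0x64 cont=0 payload=0x64=100: acc |= 100<<14 -> acc=1644927 shift=21 [end]
Varint 3: bytes[6:9] = FF B2 64 -> value 1644927 (3 byte(s))
  byte[9]=0x37 cont=0 payload=0x37=55: acc |= 55<<0 -> acc=55 shift=7 [end]
Varint 4: bytes[9:10] = 37 -> value 55 (1 byte(s))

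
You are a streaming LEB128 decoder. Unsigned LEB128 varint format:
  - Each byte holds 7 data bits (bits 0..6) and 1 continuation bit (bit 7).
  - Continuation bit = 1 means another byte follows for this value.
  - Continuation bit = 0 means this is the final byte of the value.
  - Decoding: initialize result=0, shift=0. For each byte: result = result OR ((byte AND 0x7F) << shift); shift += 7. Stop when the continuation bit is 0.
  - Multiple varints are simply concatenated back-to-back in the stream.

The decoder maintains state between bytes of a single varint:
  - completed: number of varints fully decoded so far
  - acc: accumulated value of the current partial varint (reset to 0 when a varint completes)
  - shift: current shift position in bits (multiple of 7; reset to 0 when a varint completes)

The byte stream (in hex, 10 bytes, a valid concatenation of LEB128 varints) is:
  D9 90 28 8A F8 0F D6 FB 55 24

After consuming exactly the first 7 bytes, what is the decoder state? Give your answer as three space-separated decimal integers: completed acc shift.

Answer: 2 86 7

Derivation:
byte[0]=0xD9 cont=1 payload=0x59: acc |= 89<<0 -> completed=0 acc=89 shift=7
byte[1]=0x90 cont=1 payload=0x10: acc |= 16<<7 -> completed=0 acc=2137 shift=14
byte[2]=0x28 cont=0 payload=0x28: varint #1 complete (value=657497); reset -> completed=1 acc=0 shift=0
byte[3]=0x8A cont=1 payload=0x0A: acc |= 10<<0 -> completed=1 acc=10 shift=7
byte[4]=0xF8 cont=1 payload=0x78: acc |= 120<<7 -> completed=1 acc=15370 shift=14
byte[5]=0x0F cont=0 payload=0x0F: varint #2 complete (value=261130); reset -> completed=2 acc=0 shift=0
byte[6]=0xD6 cont=1 payload=0x56: acc |= 86<<0 -> completed=2 acc=86 shift=7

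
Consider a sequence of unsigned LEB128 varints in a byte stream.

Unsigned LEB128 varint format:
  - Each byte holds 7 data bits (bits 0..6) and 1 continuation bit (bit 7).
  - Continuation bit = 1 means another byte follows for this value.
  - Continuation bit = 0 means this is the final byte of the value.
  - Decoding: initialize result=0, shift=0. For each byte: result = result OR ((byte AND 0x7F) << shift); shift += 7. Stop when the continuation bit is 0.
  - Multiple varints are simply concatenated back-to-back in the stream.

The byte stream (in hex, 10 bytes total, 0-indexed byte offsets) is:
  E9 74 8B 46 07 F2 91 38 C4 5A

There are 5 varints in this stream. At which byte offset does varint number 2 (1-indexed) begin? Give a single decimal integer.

  byte[0]=0xE9 cont=1 payload=0x69=105: acc |= 105<<0 -> acc=105 shift=7
  byte[1]=0x74 cont=0 payload=0x74=116: acc |= 116<<7 -> acc=14953 shift=14 [end]
Varint 1: bytes[0:2] = E9 74 -> value 14953 (2 byte(s))
  byte[2]=0x8B cont=1 payload=0x0B=11: acc |= 11<<0 -> acc=11 shift=7
  byte[3]=0x46 cont=0 payload=0x46=70: acc |= 70<<7 -> acc=8971 shift=14 [end]
Varint 2: bytes[2:4] = 8B 46 -> value 8971 (2 byte(s))
  byte[4]=0x07 cont=0 payload=0x07=7: acc |= 7<<0 -> acc=7 shift=7 [end]
Varint 3: bytes[4:5] = 07 -> value 7 (1 byte(s))
  byte[5]=0xF2 cont=1 payload=0x72=114: acc |= 114<<0 -> acc=114 shift=7
  byte[6]=0x91 cont=1 payload=0x11=17: acc |= 17<<7 -> acc=2290 shift=14
  byte[7]=0x38 cont=0 payload=0x38=56: acc |= 56<<14 -> acc=919794 shift=21 [end]
Varint 4: bytes[5:8] = F2 91 38 -> value 919794 (3 byte(s))
  byte[8]=0xC4 cont=1 payload=0x44=68: acc |= 68<<0 -> acc=68 shift=7
  byte[9]=0x5A cont=0 payload=0x5A=90: acc |= 90<<7 -> acc=11588 shift=14 [end]
Varint 5: bytes[8:10] = C4 5A -> value 11588 (2 byte(s))

Answer: 2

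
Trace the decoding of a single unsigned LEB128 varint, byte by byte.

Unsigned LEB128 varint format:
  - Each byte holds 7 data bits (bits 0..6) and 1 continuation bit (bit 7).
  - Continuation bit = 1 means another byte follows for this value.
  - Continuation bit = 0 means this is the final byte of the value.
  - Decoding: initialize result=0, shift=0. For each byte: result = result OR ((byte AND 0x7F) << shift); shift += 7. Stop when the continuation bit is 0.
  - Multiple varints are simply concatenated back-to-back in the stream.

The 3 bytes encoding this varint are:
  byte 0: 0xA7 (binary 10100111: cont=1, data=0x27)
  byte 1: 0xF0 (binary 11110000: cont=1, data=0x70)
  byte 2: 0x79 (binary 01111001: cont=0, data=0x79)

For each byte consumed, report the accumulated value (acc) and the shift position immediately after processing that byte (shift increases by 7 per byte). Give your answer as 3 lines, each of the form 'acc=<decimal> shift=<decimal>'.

byte 0=0xA7: payload=0x27=39, contrib = 39<<0 = 39; acc -> 39, shift -> 7
byte 1=0xF0: payload=0x70=112, contrib = 112<<7 = 14336; acc -> 14375, shift -> 14
byte 2=0x79: payload=0x79=121, contrib = 121<<14 = 1982464; acc -> 1996839, shift -> 21

Answer: acc=39 shift=7
acc=14375 shift=14
acc=1996839 shift=21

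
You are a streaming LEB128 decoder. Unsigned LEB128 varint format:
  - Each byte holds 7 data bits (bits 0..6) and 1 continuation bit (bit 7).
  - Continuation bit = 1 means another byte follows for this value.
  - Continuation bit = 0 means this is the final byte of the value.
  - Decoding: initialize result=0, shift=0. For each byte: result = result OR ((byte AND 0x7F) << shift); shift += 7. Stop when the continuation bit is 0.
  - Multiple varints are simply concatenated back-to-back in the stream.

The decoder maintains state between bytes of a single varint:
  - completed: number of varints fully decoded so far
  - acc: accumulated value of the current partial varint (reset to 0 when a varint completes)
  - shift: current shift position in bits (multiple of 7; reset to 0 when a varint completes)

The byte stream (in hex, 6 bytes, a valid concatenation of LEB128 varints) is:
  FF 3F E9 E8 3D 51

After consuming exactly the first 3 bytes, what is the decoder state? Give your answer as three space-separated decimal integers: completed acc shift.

byte[0]=0xFF cont=1 payload=0x7F: acc |= 127<<0 -> completed=0 acc=127 shift=7
byte[1]=0x3F cont=0 payload=0x3F: varint #1 complete (value=8191); reset -> completed=1 acc=0 shift=0
byte[2]=0xE9 cont=1 payload=0x69: acc |= 105<<0 -> completed=1 acc=105 shift=7

Answer: 1 105 7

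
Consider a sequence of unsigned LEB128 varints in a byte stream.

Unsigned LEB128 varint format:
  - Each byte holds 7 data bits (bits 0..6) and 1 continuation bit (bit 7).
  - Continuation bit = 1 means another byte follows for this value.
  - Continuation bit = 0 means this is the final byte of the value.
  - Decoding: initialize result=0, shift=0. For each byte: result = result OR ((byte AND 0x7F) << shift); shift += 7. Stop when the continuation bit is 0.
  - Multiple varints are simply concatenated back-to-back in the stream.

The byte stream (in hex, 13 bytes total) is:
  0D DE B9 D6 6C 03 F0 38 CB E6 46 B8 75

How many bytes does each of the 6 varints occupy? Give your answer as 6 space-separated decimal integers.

Answer: 1 4 1 2 3 2

Derivation:
  byte[0]=0x0D cont=0 payload=0x0D=13: acc |= 13<<0 -> acc=13 shift=7 [end]
Varint 1: bytes[0:1] = 0D -> value 13 (1 byte(s))
  byte[1]=0xDE cont=1 payload=0x5E=94: acc |= 94<<0 -> acc=94 shift=7
  byte[2]=0xB9 cont=1 payload=0x39=57: acc |= 57<<7 -> acc=7390 shift=14
  byte[3]=0xD6 cont=1 payload=0x56=86: acc |= 86<<14 -> acc=1416414 shift=21
  byte[4]=0x6C cont=0 payload=0x6C=108: acc |= 108<<21 -> acc=227908830 shift=28 [end]
Varint 2: bytes[1:5] = DE B9 D6 6C -> value 227908830 (4 byte(s))
  byte[5]=0x03 cont=0 payload=0x03=3: acc |= 3<<0 -> acc=3 shift=7 [end]
Varint 3: bytes[5:6] = 03 -> value 3 (1 byte(s))
  byte[6]=0xF0 cont=1 payload=0x70=112: acc |= 112<<0 -> acc=112 shift=7
  byte[7]=0x38 cont=0 payload=0x38=56: acc |= 56<<7 -> acc=7280 shift=14 [end]
Varint 4: bytes[6:8] = F0 38 -> value 7280 (2 byte(s))
  byte[8]=0xCB cont=1 payload=0x4B=75: acc |= 75<<0 -> acc=75 shift=7
  byte[9]=0xE6 cont=1 payload=0x66=102: acc |= 102<<7 -> acc=13131 shift=14
  byte[10]=0x46 cont=0 payload=0x46=70: acc |= 70<<14 -> acc=1160011 shift=21 [end]
Varint 5: bytes[8:11] = CB E6 46 -> value 1160011 (3 byte(s))
  byte[11]=0xB8 cont=1 payload=0x38=56: acc |= 56<<0 -> acc=56 shift=7
  byte[12]=0x75 cont=0 payload=0x75=117: acc |= 117<<7 -> acc=15032 shift=14 [end]
Varint 6: bytes[11:13] = B8 75 -> value 15032 (2 byte(s))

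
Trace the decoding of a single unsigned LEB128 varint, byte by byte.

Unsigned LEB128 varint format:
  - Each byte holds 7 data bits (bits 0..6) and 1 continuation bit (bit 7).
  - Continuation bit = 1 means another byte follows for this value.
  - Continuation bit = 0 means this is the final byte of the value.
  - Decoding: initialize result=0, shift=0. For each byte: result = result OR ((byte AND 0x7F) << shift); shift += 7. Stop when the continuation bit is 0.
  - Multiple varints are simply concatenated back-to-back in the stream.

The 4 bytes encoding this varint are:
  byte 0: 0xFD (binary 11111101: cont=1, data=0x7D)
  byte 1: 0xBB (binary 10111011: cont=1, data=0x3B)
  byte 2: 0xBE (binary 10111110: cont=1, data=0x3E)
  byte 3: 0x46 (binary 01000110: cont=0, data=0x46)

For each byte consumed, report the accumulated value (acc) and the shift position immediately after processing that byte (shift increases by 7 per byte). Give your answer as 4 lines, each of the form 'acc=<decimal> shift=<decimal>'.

Answer: acc=125 shift=7
acc=7677 shift=14
acc=1023485 shift=21
acc=147824125 shift=28

Derivation:
byte 0=0xFD: payload=0x7D=125, contrib = 125<<0 = 125; acc -> 125, shift -> 7
byte 1=0xBB: payload=0x3B=59, contrib = 59<<7 = 7552; acc -> 7677, shift -> 14
byte 2=0xBE: payload=0x3E=62, contrib = 62<<14 = 1015808; acc -> 1023485, shift -> 21
byte 3=0x46: payload=0x46=70, contrib = 70<<21 = 146800640; acc -> 147824125, shift -> 28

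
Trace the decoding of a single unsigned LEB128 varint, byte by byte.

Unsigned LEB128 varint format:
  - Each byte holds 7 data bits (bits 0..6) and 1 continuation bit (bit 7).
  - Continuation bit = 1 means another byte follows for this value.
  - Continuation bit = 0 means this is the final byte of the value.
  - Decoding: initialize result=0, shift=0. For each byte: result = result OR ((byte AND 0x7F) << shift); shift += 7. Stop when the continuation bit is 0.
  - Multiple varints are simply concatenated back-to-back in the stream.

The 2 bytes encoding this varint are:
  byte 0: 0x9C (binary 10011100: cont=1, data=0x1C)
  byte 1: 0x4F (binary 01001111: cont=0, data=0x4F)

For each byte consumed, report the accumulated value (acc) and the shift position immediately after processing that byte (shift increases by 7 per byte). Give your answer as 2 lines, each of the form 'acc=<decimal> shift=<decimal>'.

Answer: acc=28 shift=7
acc=10140 shift=14

Derivation:
byte 0=0x9C: payload=0x1C=28, contrib = 28<<0 = 28; acc -> 28, shift -> 7
byte 1=0x4F: payload=0x4F=79, contrib = 79<<7 = 10112; acc -> 10140, shift -> 14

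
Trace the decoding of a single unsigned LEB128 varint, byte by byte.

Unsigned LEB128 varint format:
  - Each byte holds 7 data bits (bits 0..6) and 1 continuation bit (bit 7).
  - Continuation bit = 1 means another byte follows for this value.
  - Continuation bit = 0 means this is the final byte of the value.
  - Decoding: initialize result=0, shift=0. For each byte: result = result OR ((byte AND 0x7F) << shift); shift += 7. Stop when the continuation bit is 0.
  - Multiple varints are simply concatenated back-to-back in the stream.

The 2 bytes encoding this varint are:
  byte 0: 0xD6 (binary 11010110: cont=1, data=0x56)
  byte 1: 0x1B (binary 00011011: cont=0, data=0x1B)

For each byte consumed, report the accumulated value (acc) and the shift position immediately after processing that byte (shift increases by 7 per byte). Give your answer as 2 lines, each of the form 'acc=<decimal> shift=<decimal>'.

Answer: acc=86 shift=7
acc=3542 shift=14

Derivation:
byte 0=0xD6: payload=0x56=86, contrib = 86<<0 = 86; acc -> 86, shift -> 7
byte 1=0x1B: payload=0x1B=27, contrib = 27<<7 = 3456; acc -> 3542, shift -> 14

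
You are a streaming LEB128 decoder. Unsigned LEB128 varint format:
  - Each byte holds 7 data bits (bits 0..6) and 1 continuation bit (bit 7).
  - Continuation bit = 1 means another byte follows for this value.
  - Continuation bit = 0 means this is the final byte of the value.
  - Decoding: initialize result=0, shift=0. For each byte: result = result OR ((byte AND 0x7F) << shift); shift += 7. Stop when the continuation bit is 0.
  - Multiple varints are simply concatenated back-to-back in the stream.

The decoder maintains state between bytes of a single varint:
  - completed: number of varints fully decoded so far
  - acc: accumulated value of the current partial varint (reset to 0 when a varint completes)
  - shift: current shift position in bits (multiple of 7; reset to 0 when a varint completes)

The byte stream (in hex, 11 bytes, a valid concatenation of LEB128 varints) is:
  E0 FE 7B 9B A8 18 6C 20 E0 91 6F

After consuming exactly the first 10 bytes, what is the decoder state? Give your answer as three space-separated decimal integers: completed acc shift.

Answer: 4 2272 14

Derivation:
byte[0]=0xE0 cont=1 payload=0x60: acc |= 96<<0 -> completed=0 acc=96 shift=7
byte[1]=0xFE cont=1 payload=0x7E: acc |= 126<<7 -> completed=0 acc=16224 shift=14
byte[2]=0x7B cont=0 payload=0x7B: varint #1 complete (value=2031456); reset -> completed=1 acc=0 shift=0
byte[3]=0x9B cont=1 payload=0x1B: acc |= 27<<0 -> completed=1 acc=27 shift=7
byte[4]=0xA8 cont=1 payload=0x28: acc |= 40<<7 -> completed=1 acc=5147 shift=14
byte[5]=0x18 cont=0 payload=0x18: varint #2 complete (value=398363); reset -> completed=2 acc=0 shift=0
byte[6]=0x6C cont=0 payload=0x6C: varint #3 complete (value=108); reset -> completed=3 acc=0 shift=0
byte[7]=0x20 cont=0 payload=0x20: varint #4 complete (value=32); reset -> completed=4 acc=0 shift=0
byte[8]=0xE0 cont=1 payload=0x60: acc |= 96<<0 -> completed=4 acc=96 shift=7
byte[9]=0x91 cont=1 payload=0x11: acc |= 17<<7 -> completed=4 acc=2272 shift=14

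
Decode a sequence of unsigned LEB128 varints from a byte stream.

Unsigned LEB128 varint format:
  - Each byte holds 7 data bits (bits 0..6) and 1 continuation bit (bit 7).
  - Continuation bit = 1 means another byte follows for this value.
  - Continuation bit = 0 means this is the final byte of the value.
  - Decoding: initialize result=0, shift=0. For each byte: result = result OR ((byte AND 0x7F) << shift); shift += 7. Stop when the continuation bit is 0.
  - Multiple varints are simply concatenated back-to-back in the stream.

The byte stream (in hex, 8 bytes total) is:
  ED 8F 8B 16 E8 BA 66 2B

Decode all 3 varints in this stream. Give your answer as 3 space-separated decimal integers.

Answer: 46319597 1678696 43

Derivation:
  byte[0]=0xED cont=1 payload=0x6D=109: acc |= 109<<0 -> acc=109 shift=7
  byte[1]=0x8F cont=1 payload=0x0F=15: acc |= 15<<7 -> acc=2029 shift=14
  byte[2]=0x8B cont=1 payload=0x0B=11: acc |= 11<<14 -> acc=182253 shift=21
  byte[3]=0x16 cont=0 payload=0x16=22: acc |= 22<<21 -> acc=46319597 shift=28 [end]
Varint 1: bytes[0:4] = ED 8F 8B 16 -> value 46319597 (4 byte(s))
  byte[4]=0xE8 cont=1 payload=0x68=104: acc |= 104<<0 -> acc=104 shift=7
  byte[5]=0xBA cont=1 payload=0x3A=58: acc |= 58<<7 -> acc=7528 shift=14
  byte[6]=0x66 cont=0 payload=0x66=102: acc |= 102<<14 -> acc=1678696 shift=21 [end]
Varint 2: bytes[4:7] = E8 BA 66 -> value 1678696 (3 byte(s))
  byte[7]=0x2B cont=0 payload=0x2B=43: acc |= 43<<0 -> acc=43 shift=7 [end]
Varint 3: bytes[7:8] = 2B -> value 43 (1 byte(s))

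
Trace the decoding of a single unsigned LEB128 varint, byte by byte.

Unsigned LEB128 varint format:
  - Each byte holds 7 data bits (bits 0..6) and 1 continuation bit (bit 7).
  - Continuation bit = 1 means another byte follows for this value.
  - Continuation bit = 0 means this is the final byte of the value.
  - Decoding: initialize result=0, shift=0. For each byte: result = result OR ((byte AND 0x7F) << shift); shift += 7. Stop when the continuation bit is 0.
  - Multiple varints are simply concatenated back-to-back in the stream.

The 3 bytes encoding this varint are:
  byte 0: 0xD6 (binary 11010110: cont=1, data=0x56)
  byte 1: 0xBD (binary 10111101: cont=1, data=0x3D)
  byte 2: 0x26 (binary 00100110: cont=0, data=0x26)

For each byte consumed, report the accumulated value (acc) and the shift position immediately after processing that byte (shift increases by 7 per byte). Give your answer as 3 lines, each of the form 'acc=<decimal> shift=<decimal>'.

byte 0=0xD6: payload=0x56=86, contrib = 86<<0 = 86; acc -> 86, shift -> 7
byte 1=0xBD: payload=0x3D=61, contrib = 61<<7 = 7808; acc -> 7894, shift -> 14
byte 2=0x26: payload=0x26=38, contrib = 38<<14 = 622592; acc -> 630486, shift -> 21

Answer: acc=86 shift=7
acc=7894 shift=14
acc=630486 shift=21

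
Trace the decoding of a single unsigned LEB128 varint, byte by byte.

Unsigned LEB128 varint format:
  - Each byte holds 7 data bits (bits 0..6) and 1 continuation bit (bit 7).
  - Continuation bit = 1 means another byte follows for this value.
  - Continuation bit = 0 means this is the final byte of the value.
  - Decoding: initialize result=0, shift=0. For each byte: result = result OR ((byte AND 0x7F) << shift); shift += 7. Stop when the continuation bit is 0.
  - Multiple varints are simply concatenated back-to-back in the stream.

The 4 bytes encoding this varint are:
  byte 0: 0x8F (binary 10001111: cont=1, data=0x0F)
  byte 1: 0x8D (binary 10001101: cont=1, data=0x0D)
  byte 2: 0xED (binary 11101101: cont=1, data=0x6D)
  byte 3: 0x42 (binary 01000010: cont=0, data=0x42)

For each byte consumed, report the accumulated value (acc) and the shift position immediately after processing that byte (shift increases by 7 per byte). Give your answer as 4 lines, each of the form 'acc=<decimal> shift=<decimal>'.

Answer: acc=15 shift=7
acc=1679 shift=14
acc=1787535 shift=21
acc=140199567 shift=28

Derivation:
byte 0=0x8F: payload=0x0F=15, contrib = 15<<0 = 15; acc -> 15, shift -> 7
byte 1=0x8D: payload=0x0D=13, contrib = 13<<7 = 1664; acc -> 1679, shift -> 14
byte 2=0xED: payload=0x6D=109, contrib = 109<<14 = 1785856; acc -> 1787535, shift -> 21
byte 3=0x42: payload=0x42=66, contrib = 66<<21 = 138412032; acc -> 140199567, shift -> 28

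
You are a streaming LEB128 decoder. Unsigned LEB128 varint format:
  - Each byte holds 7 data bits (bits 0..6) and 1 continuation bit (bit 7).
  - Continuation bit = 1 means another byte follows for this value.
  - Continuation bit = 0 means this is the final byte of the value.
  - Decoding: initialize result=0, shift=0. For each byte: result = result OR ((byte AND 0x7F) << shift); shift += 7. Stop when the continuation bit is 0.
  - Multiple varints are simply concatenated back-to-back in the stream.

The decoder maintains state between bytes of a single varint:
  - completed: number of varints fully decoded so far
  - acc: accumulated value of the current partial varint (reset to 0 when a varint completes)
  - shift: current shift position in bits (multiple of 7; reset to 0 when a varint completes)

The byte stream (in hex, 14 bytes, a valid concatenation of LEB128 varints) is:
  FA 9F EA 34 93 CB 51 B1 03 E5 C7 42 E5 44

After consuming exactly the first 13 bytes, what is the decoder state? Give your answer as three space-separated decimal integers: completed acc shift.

Answer: 4 101 7

Derivation:
byte[0]=0xFA cont=1 payload=0x7A: acc |= 122<<0 -> completed=0 acc=122 shift=7
byte[1]=0x9F cont=1 payload=0x1F: acc |= 31<<7 -> completed=0 acc=4090 shift=14
byte[2]=0xEA cont=1 payload=0x6A: acc |= 106<<14 -> completed=0 acc=1740794 shift=21
byte[3]=0x34 cont=0 payload=0x34: varint #1 complete (value=110792698); reset -> completed=1 acc=0 shift=0
byte[4]=0x93 cont=1 payload=0x13: acc |= 19<<0 -> completed=1 acc=19 shift=7
byte[5]=0xCB cont=1 payload=0x4B: acc |= 75<<7 -> completed=1 acc=9619 shift=14
byte[6]=0x51 cont=0 payload=0x51: varint #2 complete (value=1336723); reset -> completed=2 acc=0 shift=0
byte[7]=0xB1 cont=1 payload=0x31: acc |= 49<<0 -> completed=2 acc=49 shift=7
byte[8]=0x03 cont=0 payload=0x03: varint #3 complete (value=433); reset -> completed=3 acc=0 shift=0
byte[9]=0xE5 cont=1 payload=0x65: acc |= 101<<0 -> completed=3 acc=101 shift=7
byte[10]=0xC7 cont=1 payload=0x47: acc |= 71<<7 -> completed=3 acc=9189 shift=14
byte[11]=0x42 cont=0 payload=0x42: varint #4 complete (value=1090533); reset -> completed=4 acc=0 shift=0
byte[12]=0xE5 cont=1 payload=0x65: acc |= 101<<0 -> completed=4 acc=101 shift=7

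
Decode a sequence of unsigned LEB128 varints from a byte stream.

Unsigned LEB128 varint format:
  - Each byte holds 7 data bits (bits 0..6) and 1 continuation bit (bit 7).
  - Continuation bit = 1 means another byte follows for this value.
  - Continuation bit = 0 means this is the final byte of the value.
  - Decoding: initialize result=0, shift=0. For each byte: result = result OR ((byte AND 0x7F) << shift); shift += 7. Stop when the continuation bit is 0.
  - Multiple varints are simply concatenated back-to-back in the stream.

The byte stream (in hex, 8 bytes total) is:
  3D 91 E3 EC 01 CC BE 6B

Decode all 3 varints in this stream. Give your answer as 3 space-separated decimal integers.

Answer: 61 3879313 1761100

Derivation:
  byte[0]=0x3D cont=0 payload=0x3D=61: acc |= 61<<0 -> acc=61 shift=7 [end]
Varint 1: bytes[0:1] = 3D -> value 61 (1 byte(s))
  byte[1]=0x91 cont=1 payload=0x11=17: acc |= 17<<0 -> acc=17 shift=7
  byte[2]=0xE3 cont=1 payload=0x63=99: acc |= 99<<7 -> acc=12689 shift=14
  byte[3]=0xEC cont=1 payload=0x6C=108: acc |= 108<<14 -> acc=1782161 shift=21
  byte[4]=0x01 cont=0 payload=0x01=1: acc |= 1<<21 -> acc=3879313 shift=28 [end]
Varint 2: bytes[1:5] = 91 E3 EC 01 -> value 3879313 (4 byte(s))
  byte[5]=0xCC cont=1 payload=0x4C=76: acc |= 76<<0 -> acc=76 shift=7
  byte[6]=0xBE cont=1 payload=0x3E=62: acc |= 62<<7 -> acc=8012 shift=14
  byte[7]=0x6B cont=0 payload=0x6B=107: acc |= 107<<14 -> acc=1761100 shift=21 [end]
Varint 3: bytes[5:8] = CC BE 6B -> value 1761100 (3 byte(s))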